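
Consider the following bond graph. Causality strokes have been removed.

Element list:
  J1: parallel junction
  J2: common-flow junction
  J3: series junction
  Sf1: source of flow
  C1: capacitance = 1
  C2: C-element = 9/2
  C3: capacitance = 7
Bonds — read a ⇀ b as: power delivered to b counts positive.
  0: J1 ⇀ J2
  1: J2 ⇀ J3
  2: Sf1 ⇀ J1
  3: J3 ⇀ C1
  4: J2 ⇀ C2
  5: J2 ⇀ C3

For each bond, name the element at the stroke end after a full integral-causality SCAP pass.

β2 stroke at Sf1  (Sf1: flow source, stroke at near end)
β0 stroke at J1  (J1 needs exactly one e-in)
β1 stroke at J2  (J2: bond 0 brought flow, rest push out)
β4 stroke at J2  (J2 flow already set via bond 0)
β5 stroke at J2  (1-jn J2 has f-setter on 0)
β3 stroke at J3  (J3: bond 1 brought flow, rest push out)

b0 →J1
b1 →J2
b2 →Sf1
b3 →J3
b4 →J2
b5 →J2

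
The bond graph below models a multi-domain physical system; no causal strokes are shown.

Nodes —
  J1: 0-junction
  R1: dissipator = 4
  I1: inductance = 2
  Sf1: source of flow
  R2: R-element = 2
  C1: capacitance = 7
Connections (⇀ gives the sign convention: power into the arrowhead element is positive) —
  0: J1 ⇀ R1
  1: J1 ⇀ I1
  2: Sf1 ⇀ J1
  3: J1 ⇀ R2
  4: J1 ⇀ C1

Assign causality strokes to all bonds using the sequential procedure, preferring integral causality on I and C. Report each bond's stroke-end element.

#0 →R1
#1 →I1
#2 →Sf1
#3 →R2
#4 →J1

#2 stroke at Sf1  (source Sf1 imposes f)
#1 stroke at I1  (prefer integral on I1)
#4 stroke at J1  (C1 outputs effort q/C1)
#0 stroke at R1  (0-jn J1 has e-setter on 4)
#3 stroke at R2  (J1: bond 4 brought effort, rest push out)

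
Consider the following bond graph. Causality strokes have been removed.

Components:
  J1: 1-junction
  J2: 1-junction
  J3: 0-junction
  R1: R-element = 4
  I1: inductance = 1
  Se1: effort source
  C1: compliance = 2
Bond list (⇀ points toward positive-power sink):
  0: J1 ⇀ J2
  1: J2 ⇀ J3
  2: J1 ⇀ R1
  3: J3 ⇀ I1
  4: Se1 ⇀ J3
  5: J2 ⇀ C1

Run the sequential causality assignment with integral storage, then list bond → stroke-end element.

b0 |J1
b1 |J2
b2 |R1
b3 |I1
b4 |J3
b5 |J2

#4 stroke→J3  (source Se1 imposes e)
#1 stroke→J2  (common-e at J3 fixed by 4)
#3 stroke→I1  (0-jn J3 has e-setter on 4)
#5 stroke→J2  (C1: C, integral causality)
#0 stroke→J1  (J2 needs exactly one f-in)
#2 stroke→R1  (J1: last free bond brings flow in)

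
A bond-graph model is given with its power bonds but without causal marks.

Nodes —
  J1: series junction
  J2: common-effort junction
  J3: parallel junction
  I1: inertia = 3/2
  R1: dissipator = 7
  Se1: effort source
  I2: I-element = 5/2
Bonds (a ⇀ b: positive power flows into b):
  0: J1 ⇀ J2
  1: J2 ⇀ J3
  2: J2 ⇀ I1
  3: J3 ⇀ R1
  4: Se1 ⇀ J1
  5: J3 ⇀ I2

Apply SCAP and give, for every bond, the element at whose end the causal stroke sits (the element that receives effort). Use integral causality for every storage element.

bond 4 |J1  (Se1: effort source, stroke at far end)
bond 0 |J2  (only one flow-in slot at J1)
bond 1 |J3  (J2: bond 0 brought effort, rest push out)
bond 2 |I1  (common-e at J2 fixed by 0)
bond 3 |R1  (common-e at J3 fixed by 1)
bond 5 |I2  (J3: bond 1 brought effort, rest push out)

bond 0 →J2
bond 1 →J3
bond 2 →I1
bond 3 →R1
bond 4 →J1
bond 5 →I2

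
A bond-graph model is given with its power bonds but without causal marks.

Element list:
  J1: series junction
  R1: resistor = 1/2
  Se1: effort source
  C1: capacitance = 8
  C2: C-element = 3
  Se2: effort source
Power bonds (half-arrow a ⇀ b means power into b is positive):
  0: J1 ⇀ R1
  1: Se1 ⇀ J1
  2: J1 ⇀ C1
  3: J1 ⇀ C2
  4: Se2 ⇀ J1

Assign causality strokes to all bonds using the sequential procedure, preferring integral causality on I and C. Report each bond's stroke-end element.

b1 stroke→J1  (Se1: effort source, stroke at far end)
b4 stroke→J1  (source Se2 imposes e)
b2 stroke→J1  (C1 integral (e out))
b3 stroke→J1  (C2 outputs effort q/C2)
b0 stroke→R1  (closing 1-jn rule on J1)

β0 stroke at R1
β1 stroke at J1
β2 stroke at J1
β3 stroke at J1
β4 stroke at J1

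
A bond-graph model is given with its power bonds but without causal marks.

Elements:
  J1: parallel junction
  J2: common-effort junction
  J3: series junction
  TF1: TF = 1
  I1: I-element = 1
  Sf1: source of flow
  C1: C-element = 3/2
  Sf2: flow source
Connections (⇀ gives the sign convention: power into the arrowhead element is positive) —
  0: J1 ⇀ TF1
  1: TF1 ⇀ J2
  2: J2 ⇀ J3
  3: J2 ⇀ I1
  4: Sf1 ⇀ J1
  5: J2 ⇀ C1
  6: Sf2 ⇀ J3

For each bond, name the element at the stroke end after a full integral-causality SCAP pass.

b0 stroke at J1
b1 stroke at TF1
b2 stroke at J3
b3 stroke at I1
b4 stroke at Sf1
b5 stroke at J2
b6 stroke at Sf2

#4 stroke→Sf1  (Sf1 (Sf) sets flow on bond)
#6 stroke→Sf2  (Sf2 (Sf) sets flow on bond)
#0 stroke→J1  (J1 needs exactly one e-in)
#2 stroke→J3  (J3: bond 6 brought flow, rest push out)
#1 stroke→TF1  (TF TF1: opposite of bond 0)
#3 stroke→I1  (I1 outputs flow p/I1)
#5 stroke→J2  (only one effort-in slot at J2)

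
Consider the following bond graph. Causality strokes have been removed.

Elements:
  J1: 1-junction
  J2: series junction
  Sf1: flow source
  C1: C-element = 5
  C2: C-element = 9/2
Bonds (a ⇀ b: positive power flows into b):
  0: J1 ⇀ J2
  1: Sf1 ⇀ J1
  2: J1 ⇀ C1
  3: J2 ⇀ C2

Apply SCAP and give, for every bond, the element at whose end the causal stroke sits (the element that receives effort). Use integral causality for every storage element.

β0 stroke at J1
β1 stroke at Sf1
β2 stroke at J1
β3 stroke at J2

b1 |Sf1  (Sf1 fixes flow; stroke at Sf1)
b0 |J1  (J1 flow already set via bond 1)
b2 |J1  (common-f at J1 fixed by 1)
b3 |J2  (1-jn J2 has f-setter on 0)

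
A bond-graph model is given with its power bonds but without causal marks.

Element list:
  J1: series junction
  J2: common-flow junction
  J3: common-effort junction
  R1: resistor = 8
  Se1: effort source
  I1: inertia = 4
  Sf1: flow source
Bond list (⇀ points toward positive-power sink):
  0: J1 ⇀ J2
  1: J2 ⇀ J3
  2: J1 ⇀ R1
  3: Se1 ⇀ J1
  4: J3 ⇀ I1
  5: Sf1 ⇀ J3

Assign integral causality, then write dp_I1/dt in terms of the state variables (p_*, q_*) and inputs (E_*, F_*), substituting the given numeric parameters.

dp_I1/dt = E_Se1 + 8*F_Sf1 - 2*p_I1

bond 3 |J1  (Se1: effort source, stroke at far end)
bond 5 |Sf1  (Sf1: flow source, stroke at near end)
bond 4 |I1  (prefer integral on I1)
bond 1 |J3  (J3: last free bond brings effort in)
bond 0 |J2  (common-f at J2 fixed by 1)
bond 2 |J1  (1-jn J1 has f-setter on 0)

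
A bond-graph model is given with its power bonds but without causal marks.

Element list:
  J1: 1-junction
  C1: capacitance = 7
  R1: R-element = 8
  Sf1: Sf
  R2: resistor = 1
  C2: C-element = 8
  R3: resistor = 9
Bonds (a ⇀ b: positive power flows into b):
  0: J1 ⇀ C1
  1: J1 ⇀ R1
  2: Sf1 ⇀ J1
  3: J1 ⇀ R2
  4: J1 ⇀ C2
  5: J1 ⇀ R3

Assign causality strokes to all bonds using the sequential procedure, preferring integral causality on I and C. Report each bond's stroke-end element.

#0 stroke at J1
#1 stroke at J1
#2 stroke at Sf1
#3 stroke at J1
#4 stroke at J1
#5 stroke at J1

bond 2 →Sf1  (Sf1 fixes flow; stroke at Sf1)
bond 0 →J1  (1-jn J1 has f-setter on 2)
bond 1 →J1  (J1 flow already set via bond 2)
bond 3 →J1  (1-jn J1 has f-setter on 2)
bond 4 →J1  (J1: bond 2 brought flow, rest push out)
bond 5 →J1  (J1: bond 2 brought flow, rest push out)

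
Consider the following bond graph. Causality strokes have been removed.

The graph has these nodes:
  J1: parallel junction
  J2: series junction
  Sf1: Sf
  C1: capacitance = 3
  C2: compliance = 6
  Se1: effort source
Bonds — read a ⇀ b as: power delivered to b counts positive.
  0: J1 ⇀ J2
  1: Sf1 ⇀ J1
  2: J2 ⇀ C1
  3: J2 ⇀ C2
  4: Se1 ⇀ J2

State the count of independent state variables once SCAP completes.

2  (C1, C2 all integral)

β1 →Sf1  (source Sf1 imposes f)
β4 →J2  (Se1: effort source, stroke at far end)
β0 →J1  (only one effort-in slot at J1)
β2 →J2  (1-jn J2 has f-setter on 0)
β3 →J2  (J2 flow already set via bond 0)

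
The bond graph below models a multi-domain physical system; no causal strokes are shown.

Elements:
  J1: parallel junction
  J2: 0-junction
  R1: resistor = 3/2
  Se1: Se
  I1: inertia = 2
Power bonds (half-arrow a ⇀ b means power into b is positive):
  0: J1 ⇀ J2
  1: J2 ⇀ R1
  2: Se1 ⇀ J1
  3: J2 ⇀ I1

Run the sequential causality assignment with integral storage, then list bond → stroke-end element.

#0 →J2
#1 →R1
#2 →J1
#3 →I1

β2 →J1  (source Se1 imposes e)
β0 →J2  (common-e at J1 fixed by 2)
β1 →R1  (0-jn J2 has e-setter on 0)
β3 →I1  (J2: bond 0 brought effort, rest push out)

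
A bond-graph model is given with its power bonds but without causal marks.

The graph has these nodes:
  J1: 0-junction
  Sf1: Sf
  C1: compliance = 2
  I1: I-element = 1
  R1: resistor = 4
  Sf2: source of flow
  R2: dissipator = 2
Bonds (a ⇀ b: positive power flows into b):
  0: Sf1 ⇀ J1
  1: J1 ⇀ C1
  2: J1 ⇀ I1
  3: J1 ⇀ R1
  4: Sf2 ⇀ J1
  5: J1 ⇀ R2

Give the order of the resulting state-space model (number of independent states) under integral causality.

2  (C1, I1 all integral)

β0 |Sf1  (source Sf1 imposes f)
β4 |Sf2  (Sf2: flow source, stroke at near end)
β1 |J1  (C1: C, integral causality)
β2 |I1  (0-jn J1 has e-setter on 1)
β3 |R1  (J1: bond 1 brought effort, rest push out)
β5 |R2  (common-e at J1 fixed by 1)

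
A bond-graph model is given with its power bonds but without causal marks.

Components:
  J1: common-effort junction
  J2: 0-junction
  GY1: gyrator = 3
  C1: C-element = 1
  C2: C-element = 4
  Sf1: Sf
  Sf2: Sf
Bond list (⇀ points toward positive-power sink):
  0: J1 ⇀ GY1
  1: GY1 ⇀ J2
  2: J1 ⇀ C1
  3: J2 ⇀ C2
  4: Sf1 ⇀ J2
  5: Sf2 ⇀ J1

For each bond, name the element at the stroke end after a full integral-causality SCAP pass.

β0 |GY1
β1 |GY1
β2 |J1
β3 |J2
β4 |Sf1
β5 |Sf2

#4 →Sf1  (Sf1 fixes flow; stroke at Sf1)
#5 →Sf2  (Sf2: flow source, stroke at near end)
#2 →J1  (C1: C, integral causality)
#0 →GY1  (J1: bond 2 brought effort, rest push out)
#1 →GY1  (through GY1, causality inverts; strokes same side of GY1)
#3 →J2  (only one effort-in slot at J2)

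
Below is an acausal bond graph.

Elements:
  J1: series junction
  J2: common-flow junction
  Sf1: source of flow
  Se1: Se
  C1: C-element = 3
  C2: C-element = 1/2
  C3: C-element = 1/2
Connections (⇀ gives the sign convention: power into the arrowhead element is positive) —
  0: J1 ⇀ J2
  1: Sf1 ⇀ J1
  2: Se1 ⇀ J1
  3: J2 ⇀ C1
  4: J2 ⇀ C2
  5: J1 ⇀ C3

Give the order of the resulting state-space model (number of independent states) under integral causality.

3  (C1, C2, C3 all integral)

bond 1 |Sf1  (Sf1: flow source, stroke at near end)
bond 2 |J1  (Se1: effort source, stroke at far end)
bond 0 |J1  (J1: bond 1 brought flow, rest push out)
bond 5 |J1  (common-f at J1 fixed by 1)
bond 3 |J2  (J2: bond 0 brought flow, rest push out)
bond 4 |J2  (1-jn J2 has f-setter on 0)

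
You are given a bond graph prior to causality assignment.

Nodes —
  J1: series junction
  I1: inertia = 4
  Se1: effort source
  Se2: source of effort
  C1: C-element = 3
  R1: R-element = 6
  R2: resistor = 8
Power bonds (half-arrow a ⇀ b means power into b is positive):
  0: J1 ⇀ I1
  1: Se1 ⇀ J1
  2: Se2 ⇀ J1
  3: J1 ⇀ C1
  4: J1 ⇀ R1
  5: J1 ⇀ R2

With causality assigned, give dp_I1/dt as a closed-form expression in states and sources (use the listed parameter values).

dp_I1/dt = E_Se1 + E_Se2 - 7*p_I1/2 - q_C1/3

#1 stroke at J1  (Se1 (Se) sets effort on bond)
#2 stroke at J1  (Se2 fixes effort; stroke away)
#0 stroke at I1  (prefer integral on I1)
#3 stroke at J1  (1-jn J1 has f-setter on 0)
#4 stroke at J1  (J1: bond 0 brought flow, rest push out)
#5 stroke at J1  (common-f at J1 fixed by 0)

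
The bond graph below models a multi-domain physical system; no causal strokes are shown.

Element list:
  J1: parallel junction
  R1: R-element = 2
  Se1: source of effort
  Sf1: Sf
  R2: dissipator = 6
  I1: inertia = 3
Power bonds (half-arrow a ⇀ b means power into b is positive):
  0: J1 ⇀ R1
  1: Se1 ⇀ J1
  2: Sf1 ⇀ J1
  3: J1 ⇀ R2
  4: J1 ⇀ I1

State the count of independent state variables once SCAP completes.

1  (I1 all integral)

b1 stroke at J1  (Se1 (Se) sets effort on bond)
b2 stroke at Sf1  (Sf1 (Sf) sets flow on bond)
b0 stroke at R1  (0-jn J1 has e-setter on 1)
b3 stroke at R2  (common-e at J1 fixed by 1)
b4 stroke at I1  (J1 effort already set via bond 1)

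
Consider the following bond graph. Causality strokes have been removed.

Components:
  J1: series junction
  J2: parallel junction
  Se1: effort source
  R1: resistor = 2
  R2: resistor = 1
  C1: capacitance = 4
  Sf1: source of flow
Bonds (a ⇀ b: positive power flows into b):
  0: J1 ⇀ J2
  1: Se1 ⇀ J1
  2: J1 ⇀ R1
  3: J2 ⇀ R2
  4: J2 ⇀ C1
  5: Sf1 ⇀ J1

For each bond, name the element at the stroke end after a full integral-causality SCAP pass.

#1 stroke at J1  (source Se1 imposes e)
#5 stroke at Sf1  (source Sf1 imposes f)
#0 stroke at J1  (1-jn J1 has f-setter on 5)
#2 stroke at J1  (common-f at J1 fixed by 5)
#4 stroke at J2  (prefer integral on C1)
#3 stroke at R2  (common-e at J2 fixed by 4)

#0 stroke→J1
#1 stroke→J1
#2 stroke→J1
#3 stroke→R2
#4 stroke→J2
#5 stroke→Sf1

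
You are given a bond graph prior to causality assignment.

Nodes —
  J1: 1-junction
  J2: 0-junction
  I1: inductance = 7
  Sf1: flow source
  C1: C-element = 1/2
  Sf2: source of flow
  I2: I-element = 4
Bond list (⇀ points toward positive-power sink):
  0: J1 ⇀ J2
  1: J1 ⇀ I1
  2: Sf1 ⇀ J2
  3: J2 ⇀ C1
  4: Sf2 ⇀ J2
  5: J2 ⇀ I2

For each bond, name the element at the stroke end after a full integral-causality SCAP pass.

b2 |Sf1  (Sf1: flow source, stroke at near end)
b4 |Sf2  (Sf2: flow source, stroke at near end)
b1 |I1  (prefer integral on I1)
b0 |J1  (J1: bond 1 brought flow, rest push out)
b3 |J2  (C1 outputs effort q/C1)
b5 |I2  (J2 effort already set via bond 3)

#0 stroke at J1
#1 stroke at I1
#2 stroke at Sf1
#3 stroke at J2
#4 stroke at Sf2
#5 stroke at I2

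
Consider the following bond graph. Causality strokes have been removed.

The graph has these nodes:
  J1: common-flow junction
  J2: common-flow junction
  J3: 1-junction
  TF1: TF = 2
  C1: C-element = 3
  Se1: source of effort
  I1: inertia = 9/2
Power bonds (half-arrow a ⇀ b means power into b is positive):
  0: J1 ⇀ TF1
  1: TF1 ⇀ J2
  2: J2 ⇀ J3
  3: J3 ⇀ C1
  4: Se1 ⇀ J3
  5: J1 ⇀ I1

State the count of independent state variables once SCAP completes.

β4 stroke at J3  (Se1: effort source, stroke at far end)
β3 stroke at J3  (C1 outputs effort q/C1)
β2 stroke at J2  (J3 needs exactly one f-in)
β1 stroke at TF1  (J2: last free bond brings flow in)
β0 stroke at J1  (TF TF1: opposite of bond 1)
β5 stroke at I1  (J1: last free bond brings flow in)

2  (C1, I1 all integral)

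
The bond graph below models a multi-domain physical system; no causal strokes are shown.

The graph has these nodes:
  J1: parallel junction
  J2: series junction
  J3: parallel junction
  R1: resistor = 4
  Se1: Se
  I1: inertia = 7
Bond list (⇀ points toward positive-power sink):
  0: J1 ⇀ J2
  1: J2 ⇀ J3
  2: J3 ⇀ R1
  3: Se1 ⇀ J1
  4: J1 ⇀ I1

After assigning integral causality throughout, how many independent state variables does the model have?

1  (I1 all integral)

β3 →J1  (Se1: effort source, stroke at far end)
β0 →J2  (common-e at J1 fixed by 3)
β4 →I1  (common-e at J1 fixed by 3)
β1 →J3  (J2: last free bond brings flow in)
β2 →R1  (common-e at J3 fixed by 1)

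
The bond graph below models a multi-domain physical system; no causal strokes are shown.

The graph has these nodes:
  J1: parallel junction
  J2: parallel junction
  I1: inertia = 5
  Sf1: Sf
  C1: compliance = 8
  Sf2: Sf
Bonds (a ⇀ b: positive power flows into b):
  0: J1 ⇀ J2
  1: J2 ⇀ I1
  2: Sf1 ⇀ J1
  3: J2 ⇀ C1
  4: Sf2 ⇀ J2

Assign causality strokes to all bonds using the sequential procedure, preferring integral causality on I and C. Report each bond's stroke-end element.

b2 stroke→Sf1  (Sf1 fixes flow; stroke at Sf1)
b4 stroke→Sf2  (Sf2: flow source, stroke at near end)
b0 stroke→J1  (closing 0-jn rule on J1)
b1 stroke→I1  (prefer integral on I1)
b3 stroke→J2  (J2: last free bond brings effort in)

b0 |J1
b1 |I1
b2 |Sf1
b3 |J2
b4 |Sf2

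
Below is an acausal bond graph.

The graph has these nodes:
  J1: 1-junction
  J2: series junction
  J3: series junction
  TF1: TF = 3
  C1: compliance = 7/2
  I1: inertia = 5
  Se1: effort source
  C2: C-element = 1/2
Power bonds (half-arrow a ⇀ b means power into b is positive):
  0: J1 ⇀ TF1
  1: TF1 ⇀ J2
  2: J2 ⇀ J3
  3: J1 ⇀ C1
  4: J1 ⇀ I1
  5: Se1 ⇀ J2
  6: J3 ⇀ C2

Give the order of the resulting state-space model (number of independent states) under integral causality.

β5 stroke at J2  (Se1 (Se) sets effort on bond)
β3 stroke at J1  (prefer integral on C1)
β4 stroke at I1  (I1: I, integral causality)
β0 stroke at J1  (1-jn J1 has f-setter on 4)
β1 stroke at TF1  (TF TF1: opposite of bond 0)
β2 stroke at J2  (J2 flow already set via bond 1)
β6 stroke at J3  (common-f at J3 fixed by 2)

3  (C1, C2, I1 all integral)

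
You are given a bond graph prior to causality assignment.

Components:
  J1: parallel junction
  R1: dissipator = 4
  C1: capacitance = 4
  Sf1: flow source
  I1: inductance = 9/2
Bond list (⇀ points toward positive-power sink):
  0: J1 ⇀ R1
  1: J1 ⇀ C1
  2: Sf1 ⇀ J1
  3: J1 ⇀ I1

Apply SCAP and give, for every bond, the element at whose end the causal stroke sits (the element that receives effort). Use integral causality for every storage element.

#0 →R1
#1 →J1
#2 →Sf1
#3 →I1

b2 →Sf1  (Sf1 fixes flow; stroke at Sf1)
b1 →J1  (C1: C, integral causality)
b0 →R1  (J1: bond 1 brought effort, rest push out)
b3 →I1  (J1: bond 1 brought effort, rest push out)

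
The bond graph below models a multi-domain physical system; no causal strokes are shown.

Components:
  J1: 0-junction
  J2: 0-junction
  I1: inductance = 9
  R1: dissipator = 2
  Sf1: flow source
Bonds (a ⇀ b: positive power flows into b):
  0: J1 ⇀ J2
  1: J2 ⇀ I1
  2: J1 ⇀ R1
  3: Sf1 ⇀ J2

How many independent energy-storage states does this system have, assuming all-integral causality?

β3 →Sf1  (Sf1 (Sf) sets flow on bond)
β1 →I1  (I1 integral (f out))
β0 →J2  (only one effort-in slot at J2)
β2 →J1  (J1: last free bond brings effort in)

1  (I1 all integral)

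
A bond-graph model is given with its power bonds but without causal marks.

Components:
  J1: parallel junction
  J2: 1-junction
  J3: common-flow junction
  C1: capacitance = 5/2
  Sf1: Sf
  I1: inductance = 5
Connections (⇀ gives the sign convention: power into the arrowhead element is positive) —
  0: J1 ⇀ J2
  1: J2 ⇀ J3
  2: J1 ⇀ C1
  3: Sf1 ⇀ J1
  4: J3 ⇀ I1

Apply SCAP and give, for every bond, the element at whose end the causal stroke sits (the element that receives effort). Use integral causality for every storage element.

#3 stroke at Sf1  (Sf1 (Sf) sets flow on bond)
#2 stroke at J1  (C1 outputs effort q/C1)
#0 stroke at J2  (0-jn J1 has e-setter on 2)
#1 stroke at J3  (J2: last free bond brings flow in)
#4 stroke at I1  (closing 1-jn rule on J3)

bond 0 |J2
bond 1 |J3
bond 2 |J1
bond 3 |Sf1
bond 4 |I1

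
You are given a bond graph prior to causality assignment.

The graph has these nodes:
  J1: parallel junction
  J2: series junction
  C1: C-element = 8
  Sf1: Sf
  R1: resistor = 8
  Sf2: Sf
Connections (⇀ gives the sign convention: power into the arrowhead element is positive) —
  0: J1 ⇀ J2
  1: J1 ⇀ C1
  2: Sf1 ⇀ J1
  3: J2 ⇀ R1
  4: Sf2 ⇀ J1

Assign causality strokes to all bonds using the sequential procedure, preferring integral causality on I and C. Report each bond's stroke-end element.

b0 stroke→J2
b1 stroke→J1
b2 stroke→Sf1
b3 stroke→R1
b4 stroke→Sf2

bond 2 |Sf1  (Sf1: flow source, stroke at near end)
bond 4 |Sf2  (Sf2 (Sf) sets flow on bond)
bond 1 |J1  (prefer integral on C1)
bond 0 |J2  (J1: bond 1 brought effort, rest push out)
bond 3 |R1  (closing 1-jn rule on J2)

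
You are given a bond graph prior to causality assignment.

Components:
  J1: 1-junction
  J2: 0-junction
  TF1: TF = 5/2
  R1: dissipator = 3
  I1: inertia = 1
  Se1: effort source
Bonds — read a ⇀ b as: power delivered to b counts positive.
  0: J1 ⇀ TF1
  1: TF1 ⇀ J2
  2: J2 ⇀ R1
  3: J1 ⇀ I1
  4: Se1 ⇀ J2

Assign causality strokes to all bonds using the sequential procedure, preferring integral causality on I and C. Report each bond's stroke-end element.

b0 |J1
b1 |TF1
b2 |R1
b3 |I1
b4 |J2

β4 →J2  (Se1 (Se) sets effort on bond)
β1 →TF1  (J2 effort already set via bond 4)
β2 →R1  (common-e at J2 fixed by 4)
β0 →J1  (TF TF1: opposite of bond 1)
β3 →I1  (only one flow-in slot at J1)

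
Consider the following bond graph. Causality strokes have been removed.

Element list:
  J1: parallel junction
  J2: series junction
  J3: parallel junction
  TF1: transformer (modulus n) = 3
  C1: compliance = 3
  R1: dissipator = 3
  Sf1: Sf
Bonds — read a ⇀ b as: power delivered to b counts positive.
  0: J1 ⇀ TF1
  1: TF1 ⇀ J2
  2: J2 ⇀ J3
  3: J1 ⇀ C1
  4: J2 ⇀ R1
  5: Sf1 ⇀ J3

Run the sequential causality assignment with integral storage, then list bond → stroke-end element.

bond 0 stroke→TF1
bond 1 stroke→J2
bond 2 stroke→J3
bond 3 stroke→J1
bond 4 stroke→J2
bond 5 stroke→Sf1

bond 5 →Sf1  (Sf1: flow source, stroke at near end)
bond 2 →J3  (closing 0-jn rule on J3)
bond 1 →J2  (J2: bond 2 brought flow, rest push out)
bond 4 →J2  (J2 flow already set via bond 2)
bond 0 →TF1  (through TF1, causality passes straight; one stroke at TF1)
bond 3 →J1  (only one effort-in slot at J1)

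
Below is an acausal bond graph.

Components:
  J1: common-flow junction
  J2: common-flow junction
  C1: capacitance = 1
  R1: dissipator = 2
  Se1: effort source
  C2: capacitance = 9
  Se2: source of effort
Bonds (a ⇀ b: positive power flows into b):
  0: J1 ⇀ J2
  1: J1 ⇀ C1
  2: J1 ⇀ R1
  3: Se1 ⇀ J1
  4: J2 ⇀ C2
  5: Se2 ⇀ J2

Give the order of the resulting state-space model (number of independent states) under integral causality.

2  (C1, C2 all integral)

β3 stroke at J1  (Se1: effort source, stroke at far end)
β5 stroke at J2  (Se2 fixes effort; stroke away)
β1 stroke at J1  (C1 outputs effort q/C1)
β4 stroke at J2  (prefer integral on C2)
β0 stroke at J1  (J2: last free bond brings flow in)
β2 stroke at R1  (J1 needs exactly one f-in)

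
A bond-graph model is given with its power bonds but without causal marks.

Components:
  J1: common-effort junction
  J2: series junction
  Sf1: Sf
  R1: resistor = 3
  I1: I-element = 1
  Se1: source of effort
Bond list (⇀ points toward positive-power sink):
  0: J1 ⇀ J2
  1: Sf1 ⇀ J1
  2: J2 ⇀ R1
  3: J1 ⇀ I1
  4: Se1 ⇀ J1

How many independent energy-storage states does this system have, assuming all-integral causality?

bond 1 |Sf1  (Sf1 (Sf) sets flow on bond)
bond 4 |J1  (Se1 fixes effort; stroke away)
bond 0 |J2  (common-e at J1 fixed by 4)
bond 3 |I1  (J1 effort already set via bond 4)
bond 2 |R1  (J2: last free bond brings flow in)

1  (I1 all integral)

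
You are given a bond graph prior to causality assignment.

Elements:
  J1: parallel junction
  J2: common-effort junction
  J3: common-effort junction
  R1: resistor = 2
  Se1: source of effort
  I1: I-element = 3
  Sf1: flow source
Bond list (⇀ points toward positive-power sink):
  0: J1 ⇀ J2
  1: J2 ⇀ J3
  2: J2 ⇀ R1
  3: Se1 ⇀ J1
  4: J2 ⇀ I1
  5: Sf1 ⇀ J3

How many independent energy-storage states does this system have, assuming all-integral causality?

β3 |J1  (Se1 (Se) sets effort on bond)
β5 |Sf1  (source Sf1 imposes f)
β0 |J2  (common-e at J1 fixed by 3)
β1 |J3  (common-e at J2 fixed by 0)
β2 |R1  (common-e at J2 fixed by 0)
β4 |I1  (common-e at J2 fixed by 0)

1  (I1 all integral)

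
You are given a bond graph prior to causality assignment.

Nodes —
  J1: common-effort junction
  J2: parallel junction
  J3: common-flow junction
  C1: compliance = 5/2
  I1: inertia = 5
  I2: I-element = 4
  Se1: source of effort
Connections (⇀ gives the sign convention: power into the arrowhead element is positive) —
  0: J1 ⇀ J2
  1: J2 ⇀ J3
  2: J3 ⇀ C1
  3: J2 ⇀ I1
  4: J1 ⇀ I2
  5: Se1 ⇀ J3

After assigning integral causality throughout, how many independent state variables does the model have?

3  (C1, I1, I2 all integral)

#5 stroke→J3  (Se1: effort source, stroke at far end)
#2 stroke→J3  (C1 outputs effort q/C1)
#1 stroke→J2  (closing 1-jn rule on J3)
#0 stroke→J1  (common-e at J2 fixed by 1)
#3 stroke→I1  (J2: bond 1 brought effort, rest push out)
#4 stroke→I2  (common-e at J1 fixed by 0)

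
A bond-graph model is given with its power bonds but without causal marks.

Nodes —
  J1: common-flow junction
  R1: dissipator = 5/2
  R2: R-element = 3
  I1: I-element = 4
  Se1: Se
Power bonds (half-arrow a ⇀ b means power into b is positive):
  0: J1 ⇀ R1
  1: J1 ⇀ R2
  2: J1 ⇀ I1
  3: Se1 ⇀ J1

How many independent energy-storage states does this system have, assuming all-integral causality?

β3 stroke at J1  (Se1 (Se) sets effort on bond)
β2 stroke at I1  (I1 integral (f out))
β0 stroke at J1  (1-jn J1 has f-setter on 2)
β1 stroke at J1  (common-f at J1 fixed by 2)

1  (I1 all integral)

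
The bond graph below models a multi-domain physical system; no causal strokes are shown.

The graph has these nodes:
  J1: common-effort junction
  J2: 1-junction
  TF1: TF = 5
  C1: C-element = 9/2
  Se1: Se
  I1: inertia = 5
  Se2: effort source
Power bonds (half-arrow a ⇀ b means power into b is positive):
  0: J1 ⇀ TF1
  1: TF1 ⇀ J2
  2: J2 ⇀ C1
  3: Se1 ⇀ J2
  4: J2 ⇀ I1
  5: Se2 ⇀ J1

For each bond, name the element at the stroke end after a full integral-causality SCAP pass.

β3 →J2  (source Se1 imposes e)
β5 →J1  (Se2 (Se) sets effort on bond)
β0 →TF1  (common-e at J1 fixed by 5)
β1 →J2  (through TF1, causality passes straight; one stroke at TF1)
β2 →J2  (C1 integral (e out))
β4 →I1  (closing 1-jn rule on J2)

#0 stroke at TF1
#1 stroke at J2
#2 stroke at J2
#3 stroke at J2
#4 stroke at I1
#5 stroke at J1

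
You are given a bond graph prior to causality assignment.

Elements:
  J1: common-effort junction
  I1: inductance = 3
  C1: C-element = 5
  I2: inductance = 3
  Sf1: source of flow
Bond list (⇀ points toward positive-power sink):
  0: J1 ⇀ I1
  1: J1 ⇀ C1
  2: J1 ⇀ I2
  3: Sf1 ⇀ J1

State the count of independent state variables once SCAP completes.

b3 →Sf1  (Sf1 fixes flow; stroke at Sf1)
b0 →I1  (prefer integral on I1)
b1 →J1  (C1: C, integral causality)
b2 →I2  (0-jn J1 has e-setter on 1)

3  (C1, I1, I2 all integral)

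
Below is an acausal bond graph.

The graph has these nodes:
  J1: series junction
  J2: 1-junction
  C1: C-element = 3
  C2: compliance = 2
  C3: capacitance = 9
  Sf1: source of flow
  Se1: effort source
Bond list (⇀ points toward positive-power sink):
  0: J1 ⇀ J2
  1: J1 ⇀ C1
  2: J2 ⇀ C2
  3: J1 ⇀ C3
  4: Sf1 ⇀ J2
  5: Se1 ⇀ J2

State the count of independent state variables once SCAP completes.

#4 →Sf1  (source Sf1 imposes f)
#5 →J2  (Se1 (Se) sets effort on bond)
#0 →J2  (J2: bond 4 brought flow, rest push out)
#2 →J2  (J2 flow already set via bond 4)
#1 →J1  (common-f at J1 fixed by 0)
#3 →J1  (1-jn J1 has f-setter on 0)

3  (C1, C2, C3 all integral)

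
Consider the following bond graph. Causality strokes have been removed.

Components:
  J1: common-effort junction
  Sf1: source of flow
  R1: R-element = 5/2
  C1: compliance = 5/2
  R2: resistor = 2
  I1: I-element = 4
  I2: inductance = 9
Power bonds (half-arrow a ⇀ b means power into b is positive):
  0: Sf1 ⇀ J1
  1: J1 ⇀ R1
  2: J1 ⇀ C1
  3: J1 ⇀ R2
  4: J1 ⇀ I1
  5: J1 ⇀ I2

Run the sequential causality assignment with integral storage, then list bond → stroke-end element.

b0 stroke at Sf1  (source Sf1 imposes f)
b2 stroke at J1  (prefer integral on C1)
b1 stroke at R1  (J1 effort already set via bond 2)
b3 stroke at R2  (J1 effort already set via bond 2)
b4 stroke at I1  (J1 effort already set via bond 2)
b5 stroke at I2  (J1: bond 2 brought effort, rest push out)

#0 |Sf1
#1 |R1
#2 |J1
#3 |R2
#4 |I1
#5 |I2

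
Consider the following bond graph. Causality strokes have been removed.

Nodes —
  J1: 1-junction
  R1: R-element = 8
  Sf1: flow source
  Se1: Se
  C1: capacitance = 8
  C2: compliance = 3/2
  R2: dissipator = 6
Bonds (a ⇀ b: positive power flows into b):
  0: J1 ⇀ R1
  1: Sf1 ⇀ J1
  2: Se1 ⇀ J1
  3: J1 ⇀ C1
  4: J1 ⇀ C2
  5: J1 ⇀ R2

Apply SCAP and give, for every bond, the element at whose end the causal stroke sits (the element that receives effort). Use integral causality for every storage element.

#0 →J1
#1 →Sf1
#2 →J1
#3 →J1
#4 →J1
#5 →J1

β1 stroke at Sf1  (Sf1 fixes flow; stroke at Sf1)
β2 stroke at J1  (source Se1 imposes e)
β0 stroke at J1  (J1: bond 1 brought flow, rest push out)
β3 stroke at J1  (common-f at J1 fixed by 1)
β4 stroke at J1  (J1: bond 1 brought flow, rest push out)
β5 stroke at J1  (common-f at J1 fixed by 1)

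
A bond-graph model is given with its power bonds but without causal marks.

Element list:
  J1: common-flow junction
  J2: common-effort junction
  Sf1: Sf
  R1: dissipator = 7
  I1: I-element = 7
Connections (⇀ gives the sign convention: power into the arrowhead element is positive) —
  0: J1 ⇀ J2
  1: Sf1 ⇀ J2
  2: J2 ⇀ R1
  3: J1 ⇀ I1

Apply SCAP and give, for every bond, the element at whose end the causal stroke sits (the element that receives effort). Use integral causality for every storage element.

#0 |J1
#1 |Sf1
#2 |J2
#3 |I1

#1 →Sf1  (Sf1 fixes flow; stroke at Sf1)
#3 →I1  (prefer integral on I1)
#0 →J1  (1-jn J1 has f-setter on 3)
#2 →J2  (only one effort-in slot at J2)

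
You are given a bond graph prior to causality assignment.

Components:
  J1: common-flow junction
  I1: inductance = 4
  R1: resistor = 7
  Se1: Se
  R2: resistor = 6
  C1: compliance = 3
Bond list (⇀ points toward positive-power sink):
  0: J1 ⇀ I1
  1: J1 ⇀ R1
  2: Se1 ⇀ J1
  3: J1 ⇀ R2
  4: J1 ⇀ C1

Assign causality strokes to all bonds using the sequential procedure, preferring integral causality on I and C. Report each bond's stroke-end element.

bond 0 |I1
bond 1 |J1
bond 2 |J1
bond 3 |J1
bond 4 |J1

bond 2 stroke at J1  (Se1 fixes effort; stroke away)
bond 0 stroke at I1  (I1 outputs flow p/I1)
bond 1 stroke at J1  (1-jn J1 has f-setter on 0)
bond 3 stroke at J1  (J1: bond 0 brought flow, rest push out)
bond 4 stroke at J1  (J1 flow already set via bond 0)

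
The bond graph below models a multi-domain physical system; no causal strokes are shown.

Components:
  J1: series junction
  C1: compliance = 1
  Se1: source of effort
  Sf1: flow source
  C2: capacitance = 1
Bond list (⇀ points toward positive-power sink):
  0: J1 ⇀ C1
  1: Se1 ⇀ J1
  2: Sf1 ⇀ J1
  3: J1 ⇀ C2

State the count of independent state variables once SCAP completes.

β1 |J1  (Se1: effort source, stroke at far end)
β2 |Sf1  (Sf1 (Sf) sets flow on bond)
β0 |J1  (J1 flow already set via bond 2)
β3 |J1  (1-jn J1 has f-setter on 2)

2  (C1, C2 all integral)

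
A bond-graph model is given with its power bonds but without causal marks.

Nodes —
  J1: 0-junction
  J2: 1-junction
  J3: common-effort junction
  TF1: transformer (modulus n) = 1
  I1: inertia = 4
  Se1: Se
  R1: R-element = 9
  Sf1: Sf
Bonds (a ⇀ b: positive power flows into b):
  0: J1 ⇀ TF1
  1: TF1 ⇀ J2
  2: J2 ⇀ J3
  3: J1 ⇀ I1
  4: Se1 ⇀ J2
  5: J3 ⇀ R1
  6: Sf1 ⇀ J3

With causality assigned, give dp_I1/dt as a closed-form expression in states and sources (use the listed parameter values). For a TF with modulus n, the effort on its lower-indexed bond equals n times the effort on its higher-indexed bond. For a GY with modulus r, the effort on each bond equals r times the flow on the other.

dp_I1/dt = -E_Se1 + 9*F_Sf1 - 9*p_I1/4

β4 →J2  (Se1 (Se) sets effort on bond)
β6 →Sf1  (Sf1 (Sf) sets flow on bond)
β3 →I1  (prefer integral on I1)
β0 →J1  (closing 0-jn rule on J1)
β1 →TF1  (TF1: transformer flips bond 0)
β2 →J2  (J2 flow already set via bond 1)
β5 →J3  (J3 needs exactly one e-in)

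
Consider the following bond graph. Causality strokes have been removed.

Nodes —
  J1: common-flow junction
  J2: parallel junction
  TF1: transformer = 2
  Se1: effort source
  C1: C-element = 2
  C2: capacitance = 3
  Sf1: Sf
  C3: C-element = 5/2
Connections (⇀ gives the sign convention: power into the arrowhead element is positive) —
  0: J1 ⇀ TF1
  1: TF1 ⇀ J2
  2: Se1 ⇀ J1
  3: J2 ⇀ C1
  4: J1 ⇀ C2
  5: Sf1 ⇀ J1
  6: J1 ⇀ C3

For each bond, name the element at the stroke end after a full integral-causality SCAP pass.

bond 0 →J1
bond 1 →TF1
bond 2 →J1
bond 3 →J2
bond 4 →J1
bond 5 →Sf1
bond 6 →J1

#2 stroke at J1  (Se1 fixes effort; stroke away)
#5 stroke at Sf1  (Sf1: flow source, stroke at near end)
#0 stroke at J1  (J1 flow already set via bond 5)
#4 stroke at J1  (1-jn J1 has f-setter on 5)
#6 stroke at J1  (common-f at J1 fixed by 5)
#1 stroke at TF1  (TF TF1: opposite of bond 0)
#3 stroke at J2  (closing 0-jn rule on J2)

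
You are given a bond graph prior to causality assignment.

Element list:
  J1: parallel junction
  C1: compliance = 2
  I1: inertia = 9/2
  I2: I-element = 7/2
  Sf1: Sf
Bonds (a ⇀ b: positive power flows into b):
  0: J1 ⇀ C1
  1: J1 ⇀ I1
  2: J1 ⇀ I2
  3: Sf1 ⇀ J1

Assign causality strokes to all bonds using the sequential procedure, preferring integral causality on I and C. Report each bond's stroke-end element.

β0 |J1
β1 |I1
β2 |I2
β3 |Sf1

b3 stroke at Sf1  (source Sf1 imposes f)
b0 stroke at J1  (prefer integral on C1)
b1 stroke at I1  (J1: bond 0 brought effort, rest push out)
b2 stroke at I2  (common-e at J1 fixed by 0)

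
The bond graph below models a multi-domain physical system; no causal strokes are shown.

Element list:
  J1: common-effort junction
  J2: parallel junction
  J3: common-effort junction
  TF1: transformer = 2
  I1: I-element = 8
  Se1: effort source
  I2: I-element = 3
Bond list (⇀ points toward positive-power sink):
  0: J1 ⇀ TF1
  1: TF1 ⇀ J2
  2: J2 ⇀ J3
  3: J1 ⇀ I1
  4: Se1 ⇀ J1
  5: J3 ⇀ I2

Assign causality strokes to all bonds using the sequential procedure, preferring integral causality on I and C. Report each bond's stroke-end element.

β0 →TF1
β1 →J2
β2 →J3
β3 →I1
β4 →J1
β5 →I2

β4 stroke→J1  (Se1 (Se) sets effort on bond)
β0 stroke→TF1  (J1 effort already set via bond 4)
β3 stroke→I1  (J1: bond 4 brought effort, rest push out)
β1 stroke→J2  (through TF1, causality passes straight; one stroke at TF1)
β2 stroke→J3  (0-jn J2 has e-setter on 1)
β5 stroke→I2  (0-jn J3 has e-setter on 2)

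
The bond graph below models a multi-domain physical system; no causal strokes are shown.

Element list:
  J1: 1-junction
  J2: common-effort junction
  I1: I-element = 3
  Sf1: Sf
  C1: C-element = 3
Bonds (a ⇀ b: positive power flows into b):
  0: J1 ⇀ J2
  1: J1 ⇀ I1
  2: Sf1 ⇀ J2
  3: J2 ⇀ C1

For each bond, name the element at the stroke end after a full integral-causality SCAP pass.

#2 |Sf1  (Sf1 (Sf) sets flow on bond)
#1 |I1  (I1: I, integral causality)
#0 |J1  (J1: bond 1 brought flow, rest push out)
#3 |J2  (closing 0-jn rule on J2)

β0 →J1
β1 →I1
β2 →Sf1
β3 →J2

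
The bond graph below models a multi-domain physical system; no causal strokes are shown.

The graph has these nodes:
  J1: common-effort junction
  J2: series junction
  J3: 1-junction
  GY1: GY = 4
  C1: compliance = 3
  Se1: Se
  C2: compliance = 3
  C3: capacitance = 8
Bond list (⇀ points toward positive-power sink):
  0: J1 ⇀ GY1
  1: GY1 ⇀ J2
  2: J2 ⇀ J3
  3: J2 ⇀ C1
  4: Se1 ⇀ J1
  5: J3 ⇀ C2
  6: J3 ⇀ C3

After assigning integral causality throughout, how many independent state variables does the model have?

#4 stroke→J1  (Se1 (Se) sets effort on bond)
#0 stroke→GY1  (common-e at J1 fixed by 4)
#1 stroke→GY1  (GY GY1: same side as bond 0)
#2 stroke→J2  (common-f at J2 fixed by 1)
#3 stroke→J2  (common-f at J2 fixed by 1)
#5 stroke→J3  (J3 flow already set via bond 2)
#6 stroke→J3  (J3 flow already set via bond 2)

3  (C1, C2, C3 all integral)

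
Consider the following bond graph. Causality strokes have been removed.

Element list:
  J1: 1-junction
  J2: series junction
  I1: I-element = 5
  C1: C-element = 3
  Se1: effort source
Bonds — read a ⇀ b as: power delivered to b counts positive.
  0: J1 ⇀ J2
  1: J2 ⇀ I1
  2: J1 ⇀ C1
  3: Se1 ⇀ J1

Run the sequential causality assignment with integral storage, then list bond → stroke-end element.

β0 |J2
β1 |I1
β2 |J1
β3 |J1

b3 stroke→J1  (Se1: effort source, stroke at far end)
b1 stroke→I1  (I1: I, integral causality)
b0 stroke→J2  (1-jn J2 has f-setter on 1)
b2 stroke→J1  (J1 flow already set via bond 0)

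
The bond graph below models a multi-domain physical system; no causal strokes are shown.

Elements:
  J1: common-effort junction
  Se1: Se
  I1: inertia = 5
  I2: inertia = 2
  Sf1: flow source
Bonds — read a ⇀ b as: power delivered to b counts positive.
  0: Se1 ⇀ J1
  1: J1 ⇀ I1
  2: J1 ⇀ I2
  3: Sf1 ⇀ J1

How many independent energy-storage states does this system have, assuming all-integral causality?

β0 stroke→J1  (Se1: effort source, stroke at far end)
β3 stroke→Sf1  (Sf1: flow source, stroke at near end)
β1 stroke→I1  (J1 effort already set via bond 0)
β2 stroke→I2  (J1: bond 0 brought effort, rest push out)

2  (I1, I2 all integral)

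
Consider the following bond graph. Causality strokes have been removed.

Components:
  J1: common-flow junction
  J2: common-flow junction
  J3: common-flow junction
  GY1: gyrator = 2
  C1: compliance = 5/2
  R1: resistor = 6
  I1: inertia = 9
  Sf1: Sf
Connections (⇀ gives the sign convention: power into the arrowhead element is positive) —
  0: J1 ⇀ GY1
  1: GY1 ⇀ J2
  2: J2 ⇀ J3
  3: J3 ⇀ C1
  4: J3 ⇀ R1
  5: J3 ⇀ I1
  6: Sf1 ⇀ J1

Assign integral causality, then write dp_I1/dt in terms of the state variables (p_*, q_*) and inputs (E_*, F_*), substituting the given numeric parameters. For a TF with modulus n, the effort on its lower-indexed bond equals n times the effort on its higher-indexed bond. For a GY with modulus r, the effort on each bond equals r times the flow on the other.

b6 |Sf1  (Sf1: flow source, stroke at near end)
b0 |J1  (J1: bond 6 brought flow, rest push out)
b1 |J2  (GY GY1: same side as bond 0)
b2 |J3  (only one flow-in slot at J2)
b3 |J3  (prefer integral on C1)
b5 |I1  (prefer integral on I1)
b4 |J3  (common-f at J3 fixed by 5)

dp_I1/dt = 2*F_Sf1 - 2*p_I1/3 - 2*q_C1/5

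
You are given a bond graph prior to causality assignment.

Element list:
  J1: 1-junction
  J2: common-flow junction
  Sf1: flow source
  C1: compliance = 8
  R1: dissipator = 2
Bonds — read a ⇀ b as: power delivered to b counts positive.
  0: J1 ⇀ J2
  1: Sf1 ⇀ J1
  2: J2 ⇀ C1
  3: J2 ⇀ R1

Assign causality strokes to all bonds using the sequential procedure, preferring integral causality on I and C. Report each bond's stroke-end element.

bond 0 |J1
bond 1 |Sf1
bond 2 |J2
bond 3 |J2

#1 |Sf1  (source Sf1 imposes f)
#0 |J1  (J1: bond 1 brought flow, rest push out)
#2 |J2  (J2 flow already set via bond 0)
#3 |J2  (common-f at J2 fixed by 0)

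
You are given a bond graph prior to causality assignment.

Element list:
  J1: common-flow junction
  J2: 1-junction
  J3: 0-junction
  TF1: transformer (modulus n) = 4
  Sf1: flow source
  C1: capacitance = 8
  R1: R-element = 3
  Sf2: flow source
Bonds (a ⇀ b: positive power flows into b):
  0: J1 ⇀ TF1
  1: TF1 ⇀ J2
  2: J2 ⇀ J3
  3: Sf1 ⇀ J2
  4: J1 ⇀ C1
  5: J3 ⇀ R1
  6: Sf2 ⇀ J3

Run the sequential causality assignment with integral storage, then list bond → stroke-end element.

#3 |Sf1  (Sf1 fixes flow; stroke at Sf1)
#6 |Sf2  (Sf2 fixes flow; stroke at Sf2)
#1 |J2  (common-f at J2 fixed by 3)
#2 |J2  (J2: bond 3 brought flow, rest push out)
#5 |J3  (closing 0-jn rule on J3)
#0 |TF1  (through TF1, causality passes straight; one stroke at TF1)
#4 |J1  (J1 flow already set via bond 0)

b0 →TF1
b1 →J2
b2 →J2
b3 →Sf1
b4 →J1
b5 →J3
b6 →Sf2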